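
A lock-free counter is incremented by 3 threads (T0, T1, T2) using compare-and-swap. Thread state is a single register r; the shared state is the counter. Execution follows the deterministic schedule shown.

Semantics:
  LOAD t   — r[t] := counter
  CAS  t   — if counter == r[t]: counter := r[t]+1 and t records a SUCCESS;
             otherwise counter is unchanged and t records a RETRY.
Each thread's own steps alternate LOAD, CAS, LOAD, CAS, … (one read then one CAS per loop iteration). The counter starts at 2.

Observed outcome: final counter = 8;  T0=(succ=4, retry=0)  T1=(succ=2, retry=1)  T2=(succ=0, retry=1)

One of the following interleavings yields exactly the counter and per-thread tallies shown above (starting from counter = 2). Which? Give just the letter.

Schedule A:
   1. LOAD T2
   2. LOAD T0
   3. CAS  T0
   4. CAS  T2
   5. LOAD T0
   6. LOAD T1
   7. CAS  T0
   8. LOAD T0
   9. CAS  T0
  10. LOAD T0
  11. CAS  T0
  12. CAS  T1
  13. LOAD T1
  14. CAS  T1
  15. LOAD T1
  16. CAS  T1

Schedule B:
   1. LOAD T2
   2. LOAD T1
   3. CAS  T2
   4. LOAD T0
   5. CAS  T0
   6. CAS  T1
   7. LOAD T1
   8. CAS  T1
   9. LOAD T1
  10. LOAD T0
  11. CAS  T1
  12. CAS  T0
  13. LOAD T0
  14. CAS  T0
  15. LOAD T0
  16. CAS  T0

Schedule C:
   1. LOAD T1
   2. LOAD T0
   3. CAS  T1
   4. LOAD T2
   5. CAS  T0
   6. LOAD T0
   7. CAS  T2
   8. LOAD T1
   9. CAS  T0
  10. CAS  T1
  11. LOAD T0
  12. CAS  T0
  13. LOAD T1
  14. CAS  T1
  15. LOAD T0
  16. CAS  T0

A

Tracing schedule A:
   1) LOAD T2:  M=2  r_T2=2
   2) LOAD T0:  M=2  r_T0=2
   3) CAS  T0:  M=3  r_T0=2 ✓
   4) CAS  T2:  M=3  r_T2=2 ✗
   5) LOAD T0:  M=3  r_T0=3
   6) LOAD T1:  M=3  r_T1=3
   7) CAS  T0:  M=4  r_T0=3 ✓
   8) LOAD T0:  M=4  r_T0=4
   9) CAS  T0:  M=5  r_T0=4 ✓
  10) LOAD T0:  M=5  r_T0=5
  11) CAS  T0:  M=6  r_T0=5 ✓
  12) CAS  T1:  M=6  r_T1=3 ✗
  13) LOAD T1:  M=6  r_T1=6
  14) CAS  T1:  M=7  r_T1=6 ✓
  15) LOAD T1:  M=7  r_T1=7
  16) CAS  T1:  M=8  r_T1=7 ✓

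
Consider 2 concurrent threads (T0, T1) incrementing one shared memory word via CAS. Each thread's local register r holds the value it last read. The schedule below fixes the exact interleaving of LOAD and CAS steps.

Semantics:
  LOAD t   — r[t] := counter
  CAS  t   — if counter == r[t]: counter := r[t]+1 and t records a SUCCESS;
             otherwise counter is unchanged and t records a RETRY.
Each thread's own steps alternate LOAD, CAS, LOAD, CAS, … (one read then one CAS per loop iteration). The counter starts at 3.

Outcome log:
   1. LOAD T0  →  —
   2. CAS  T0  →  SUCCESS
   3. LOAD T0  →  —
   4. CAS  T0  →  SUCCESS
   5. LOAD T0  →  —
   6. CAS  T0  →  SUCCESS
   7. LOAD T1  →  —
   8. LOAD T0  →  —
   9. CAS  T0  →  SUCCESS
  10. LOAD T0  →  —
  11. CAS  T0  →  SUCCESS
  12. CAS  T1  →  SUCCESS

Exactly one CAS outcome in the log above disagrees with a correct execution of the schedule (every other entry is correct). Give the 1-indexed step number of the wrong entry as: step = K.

step = 12

Correct run:
#1 T0 reads 3
#2 T0 CAS(3→4) writes; counter now 4
#3 T0 reads 4
#4 T0 CAS(4→5) writes; counter now 5
#5 T0 reads 5
#6 T0 CAS(5→6) writes; counter now 6
#7 T1 reads 6
#8 T0 reads 6
#9 T0 CAS(6→7) writes; counter now 7
#10 T0 reads 7
#11 T0 CAS(7→8) writes; counter now 8
#12 T1 CAS(6→7) fails; counter now 8
Flip is step 12.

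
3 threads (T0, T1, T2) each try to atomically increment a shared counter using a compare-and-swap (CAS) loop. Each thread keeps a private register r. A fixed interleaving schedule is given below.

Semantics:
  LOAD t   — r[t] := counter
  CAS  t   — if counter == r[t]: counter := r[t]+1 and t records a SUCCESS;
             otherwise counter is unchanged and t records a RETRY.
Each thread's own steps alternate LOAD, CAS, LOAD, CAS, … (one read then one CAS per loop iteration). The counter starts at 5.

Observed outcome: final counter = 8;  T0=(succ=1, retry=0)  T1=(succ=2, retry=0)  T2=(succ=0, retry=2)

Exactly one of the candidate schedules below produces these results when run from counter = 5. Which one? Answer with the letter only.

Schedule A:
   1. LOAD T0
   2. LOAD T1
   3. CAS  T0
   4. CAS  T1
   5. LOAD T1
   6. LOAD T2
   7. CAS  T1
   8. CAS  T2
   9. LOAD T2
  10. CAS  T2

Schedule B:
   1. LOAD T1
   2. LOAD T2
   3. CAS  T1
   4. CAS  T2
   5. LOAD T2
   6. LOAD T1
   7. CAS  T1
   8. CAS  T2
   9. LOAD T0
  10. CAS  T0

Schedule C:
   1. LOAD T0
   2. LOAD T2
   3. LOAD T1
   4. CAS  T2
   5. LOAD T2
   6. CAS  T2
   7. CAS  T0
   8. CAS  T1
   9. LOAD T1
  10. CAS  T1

Run B:
step 1: T1 LOAD ⇒ load; ctr=5 reg=5
step 2: T2 LOAD ⇒ load; ctr=5 reg=5
step 3: T1 CAS ⇒ ok; ctr=6 reg=5
step 4: T2 CAS ⇒ retry; ctr=6 reg=5
step 5: T2 LOAD ⇒ load; ctr=6 reg=6
step 6: T1 LOAD ⇒ load; ctr=6 reg=6
step 7: T1 CAS ⇒ ok; ctr=7 reg=6
step 8: T2 CAS ⇒ retry; ctr=7 reg=6
step 9: T0 LOAD ⇒ load; ctr=7 reg=7
step 10: T0 CAS ⇒ ok; ctr=8 reg=7

B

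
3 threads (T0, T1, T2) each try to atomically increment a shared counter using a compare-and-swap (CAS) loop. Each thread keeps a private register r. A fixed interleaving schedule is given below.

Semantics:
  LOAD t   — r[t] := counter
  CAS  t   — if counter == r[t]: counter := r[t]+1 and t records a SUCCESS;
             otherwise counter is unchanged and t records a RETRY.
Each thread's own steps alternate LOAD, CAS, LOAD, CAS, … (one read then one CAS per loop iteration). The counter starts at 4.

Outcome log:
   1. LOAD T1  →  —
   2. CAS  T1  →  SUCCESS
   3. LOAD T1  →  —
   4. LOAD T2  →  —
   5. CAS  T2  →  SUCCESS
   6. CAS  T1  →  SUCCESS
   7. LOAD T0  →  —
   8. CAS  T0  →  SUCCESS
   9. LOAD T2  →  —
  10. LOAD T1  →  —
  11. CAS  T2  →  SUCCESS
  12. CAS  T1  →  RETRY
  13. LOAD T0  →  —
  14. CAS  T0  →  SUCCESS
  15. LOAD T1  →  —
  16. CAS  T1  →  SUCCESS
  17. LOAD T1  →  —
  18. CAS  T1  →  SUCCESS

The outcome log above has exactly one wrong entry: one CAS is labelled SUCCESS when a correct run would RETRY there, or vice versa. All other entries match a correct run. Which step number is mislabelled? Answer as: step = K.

step = 6

Correct run:
[1] T1.load  rd  (counter 4, T1.r 4)
[2] T1.cas  hit  (counter 5, T1.r 4)
[3] T1.load  rd  (counter 5, T1.r 5)
[4] T2.load  rd  (counter 5, T2.r 5)
[5] T2.cas  hit  (counter 6, T2.r 5)
[6] T1.cas  miss  (counter 6, T1.r 5)
[7] T0.load  rd  (counter 6, T0.r 6)
[8] T0.cas  hit  (counter 7, T0.r 6)
[9] T2.load  rd  (counter 7, T2.r 7)
[10] T1.load  rd  (counter 7, T1.r 7)
[11] T2.cas  hit  (counter 8, T2.r 7)
[12] T1.cas  miss  (counter 8, T1.r 7)
[13] T0.load  rd  (counter 8, T0.r 8)
[14] T0.cas  hit  (counter 9, T0.r 8)
[15] T1.load  rd  (counter 9, T1.r 9)
[16] T1.cas  hit  (counter 10, T1.r 9)
[17] T1.load  rd  (counter 10, T1.r 10)
[18] T1.cas  hit  (counter 11, T1.r 10)
Log disagrees first at step 6.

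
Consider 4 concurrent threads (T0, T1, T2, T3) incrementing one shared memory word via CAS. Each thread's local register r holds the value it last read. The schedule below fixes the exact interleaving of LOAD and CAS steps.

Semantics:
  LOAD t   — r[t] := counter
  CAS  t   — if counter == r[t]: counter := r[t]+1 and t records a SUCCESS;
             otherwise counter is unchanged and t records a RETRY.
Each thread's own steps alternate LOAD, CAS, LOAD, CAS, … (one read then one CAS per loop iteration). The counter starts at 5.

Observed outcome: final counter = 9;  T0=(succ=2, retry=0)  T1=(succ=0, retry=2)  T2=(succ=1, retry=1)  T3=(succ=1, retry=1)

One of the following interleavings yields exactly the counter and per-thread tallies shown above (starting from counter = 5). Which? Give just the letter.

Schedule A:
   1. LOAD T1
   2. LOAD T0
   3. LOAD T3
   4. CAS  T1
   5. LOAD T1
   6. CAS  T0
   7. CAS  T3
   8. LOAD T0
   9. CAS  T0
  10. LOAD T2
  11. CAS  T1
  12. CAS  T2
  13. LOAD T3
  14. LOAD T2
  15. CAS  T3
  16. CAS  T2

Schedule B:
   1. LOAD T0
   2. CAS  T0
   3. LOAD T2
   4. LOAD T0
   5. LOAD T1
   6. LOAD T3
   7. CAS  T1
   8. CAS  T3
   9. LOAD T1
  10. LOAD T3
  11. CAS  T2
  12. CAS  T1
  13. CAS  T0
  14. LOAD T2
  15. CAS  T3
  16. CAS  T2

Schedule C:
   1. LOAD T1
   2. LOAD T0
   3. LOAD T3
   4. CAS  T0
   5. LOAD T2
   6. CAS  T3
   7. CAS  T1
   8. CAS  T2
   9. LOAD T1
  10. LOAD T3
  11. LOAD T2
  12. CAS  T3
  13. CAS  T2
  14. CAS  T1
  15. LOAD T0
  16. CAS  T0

C

Run C:
step 1: T1 LOAD ⇒ load; ctr=5 reg=5
step 2: T0 LOAD ⇒ load; ctr=5 reg=5
step 3: T3 LOAD ⇒ load; ctr=5 reg=5
step 4: T0 CAS ⇒ ok; ctr=6 reg=5
step 5: T2 LOAD ⇒ load; ctr=6 reg=6
step 6: T3 CAS ⇒ retry; ctr=6 reg=5
step 7: T1 CAS ⇒ retry; ctr=6 reg=5
step 8: T2 CAS ⇒ ok; ctr=7 reg=6
step 9: T1 LOAD ⇒ load; ctr=7 reg=7
step 10: T3 LOAD ⇒ load; ctr=7 reg=7
step 11: T2 LOAD ⇒ load; ctr=7 reg=7
step 12: T3 CAS ⇒ ok; ctr=8 reg=7
step 13: T2 CAS ⇒ retry; ctr=8 reg=7
step 14: T1 CAS ⇒ retry; ctr=8 reg=7
step 15: T0 LOAD ⇒ load; ctr=8 reg=8
step 16: T0 CAS ⇒ ok; ctr=9 reg=8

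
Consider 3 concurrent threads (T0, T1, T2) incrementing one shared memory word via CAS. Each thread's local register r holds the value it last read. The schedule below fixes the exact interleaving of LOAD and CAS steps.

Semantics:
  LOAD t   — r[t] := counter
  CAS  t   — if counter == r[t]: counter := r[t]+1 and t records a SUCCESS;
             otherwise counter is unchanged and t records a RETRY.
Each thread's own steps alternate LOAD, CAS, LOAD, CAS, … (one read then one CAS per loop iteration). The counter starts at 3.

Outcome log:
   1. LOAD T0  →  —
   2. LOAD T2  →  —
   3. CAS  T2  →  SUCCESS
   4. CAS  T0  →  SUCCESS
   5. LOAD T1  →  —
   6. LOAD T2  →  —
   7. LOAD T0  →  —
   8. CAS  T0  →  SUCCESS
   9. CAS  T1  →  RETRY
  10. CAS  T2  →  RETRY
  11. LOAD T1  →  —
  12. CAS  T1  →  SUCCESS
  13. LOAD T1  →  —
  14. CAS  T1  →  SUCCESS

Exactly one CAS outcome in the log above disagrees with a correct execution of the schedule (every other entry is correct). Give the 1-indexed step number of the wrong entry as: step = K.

Correct run:
T0 LOAD — after: cnt=3, r=3 — load
T2 LOAD — after: cnt=3, r=3 — load
T2 CAS — after: cnt=4, r=3 — ok
T0 CAS — after: cnt=4, r=3 — retry
T1 LOAD — after: cnt=4, r=4 — load
T2 LOAD — after: cnt=4, r=4 — load
T0 LOAD — after: cnt=4, r=4 — load
T0 CAS — after: cnt=5, r=4 — ok
T1 CAS — after: cnt=5, r=4 — retry
T2 CAS — after: cnt=5, r=4 — retry
T1 LOAD — after: cnt=5, r=5 — load
T1 CAS — after: cnt=6, r=5 — ok
T1 LOAD — after: cnt=6, r=6 — load
T1 CAS — after: cnt=7, r=6 — ok
Log disagrees first at step 4.

step = 4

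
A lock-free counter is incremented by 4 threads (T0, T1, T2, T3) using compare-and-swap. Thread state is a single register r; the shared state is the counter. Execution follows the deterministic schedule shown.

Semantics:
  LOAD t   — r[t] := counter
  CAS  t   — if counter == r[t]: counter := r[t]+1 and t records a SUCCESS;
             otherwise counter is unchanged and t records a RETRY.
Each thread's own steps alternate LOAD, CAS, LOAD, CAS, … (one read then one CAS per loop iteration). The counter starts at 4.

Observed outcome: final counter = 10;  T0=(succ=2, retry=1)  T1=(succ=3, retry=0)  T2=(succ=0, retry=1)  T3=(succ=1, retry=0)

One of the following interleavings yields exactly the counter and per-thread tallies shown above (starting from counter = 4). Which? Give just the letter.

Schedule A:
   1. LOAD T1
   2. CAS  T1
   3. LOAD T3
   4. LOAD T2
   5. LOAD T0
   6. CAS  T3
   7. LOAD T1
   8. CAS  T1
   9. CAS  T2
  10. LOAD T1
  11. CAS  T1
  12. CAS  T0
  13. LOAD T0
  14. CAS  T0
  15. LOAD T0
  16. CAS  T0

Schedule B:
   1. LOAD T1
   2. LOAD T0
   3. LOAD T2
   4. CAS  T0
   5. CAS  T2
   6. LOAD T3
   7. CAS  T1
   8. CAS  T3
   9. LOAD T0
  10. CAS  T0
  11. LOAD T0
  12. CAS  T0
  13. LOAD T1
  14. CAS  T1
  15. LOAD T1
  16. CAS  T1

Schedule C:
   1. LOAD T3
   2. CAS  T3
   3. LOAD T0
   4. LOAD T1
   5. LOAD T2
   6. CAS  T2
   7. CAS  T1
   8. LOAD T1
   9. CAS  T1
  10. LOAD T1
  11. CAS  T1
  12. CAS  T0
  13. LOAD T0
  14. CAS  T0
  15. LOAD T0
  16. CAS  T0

Tracing schedule A:
[1] T1.load  rd  (counter 4, T1.r 4)
[2] T1.cas  hit  (counter 5, T1.r 4)
[3] T3.load  rd  (counter 5, T3.r 5)
[4] T2.load  rd  (counter 5, T2.r 5)
[5] T0.load  rd  (counter 5, T0.r 5)
[6] T3.cas  hit  (counter 6, T3.r 5)
[7] T1.load  rd  (counter 6, T1.r 6)
[8] T1.cas  hit  (counter 7, T1.r 6)
[9] T2.cas  miss  (counter 7, T2.r 5)
[10] T1.load  rd  (counter 7, T1.r 7)
[11] T1.cas  hit  (counter 8, T1.r 7)
[12] T0.cas  miss  (counter 8, T0.r 5)
[13] T0.load  rd  (counter 8, T0.r 8)
[14] T0.cas  hit  (counter 9, T0.r 8)
[15] T0.load  rd  (counter 9, T0.r 9)
[16] T0.cas  hit  (counter 10, T0.r 9)

A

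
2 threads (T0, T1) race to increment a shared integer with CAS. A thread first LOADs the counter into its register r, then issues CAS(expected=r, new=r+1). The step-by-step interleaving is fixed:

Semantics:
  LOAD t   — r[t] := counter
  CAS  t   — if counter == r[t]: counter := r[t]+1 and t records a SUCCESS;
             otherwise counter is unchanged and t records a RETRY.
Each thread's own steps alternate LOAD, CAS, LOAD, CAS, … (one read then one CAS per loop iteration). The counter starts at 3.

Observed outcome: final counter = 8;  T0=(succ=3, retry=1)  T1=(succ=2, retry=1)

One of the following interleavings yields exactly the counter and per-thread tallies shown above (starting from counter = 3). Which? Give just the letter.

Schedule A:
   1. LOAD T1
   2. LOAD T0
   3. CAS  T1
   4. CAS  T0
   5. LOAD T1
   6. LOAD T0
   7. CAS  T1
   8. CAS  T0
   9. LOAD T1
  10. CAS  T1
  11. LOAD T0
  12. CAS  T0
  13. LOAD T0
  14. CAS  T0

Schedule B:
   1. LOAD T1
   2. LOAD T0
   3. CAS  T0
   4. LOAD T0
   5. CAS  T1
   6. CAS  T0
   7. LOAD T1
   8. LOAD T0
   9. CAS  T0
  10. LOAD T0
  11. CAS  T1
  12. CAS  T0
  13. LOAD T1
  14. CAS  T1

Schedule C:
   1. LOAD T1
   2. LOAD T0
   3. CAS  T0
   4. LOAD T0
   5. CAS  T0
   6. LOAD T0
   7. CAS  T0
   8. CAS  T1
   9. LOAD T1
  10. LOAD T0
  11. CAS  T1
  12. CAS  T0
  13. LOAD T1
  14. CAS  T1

C

Run C:
[1] T1.load  rd  (counter 3, T1.r 3)
[2] T0.load  rd  (counter 3, T0.r 3)
[3] T0.cas  hit  (counter 4, T0.r 3)
[4] T0.load  rd  (counter 4, T0.r 4)
[5] T0.cas  hit  (counter 5, T0.r 4)
[6] T0.load  rd  (counter 5, T0.r 5)
[7] T0.cas  hit  (counter 6, T0.r 5)
[8] T1.cas  miss  (counter 6, T1.r 3)
[9] T1.load  rd  (counter 6, T1.r 6)
[10] T0.load  rd  (counter 6, T0.r 6)
[11] T1.cas  hit  (counter 7, T1.r 6)
[12] T0.cas  miss  (counter 7, T0.r 6)
[13] T1.load  rd  (counter 7, T1.r 7)
[14] T1.cas  hit  (counter 8, T1.r 7)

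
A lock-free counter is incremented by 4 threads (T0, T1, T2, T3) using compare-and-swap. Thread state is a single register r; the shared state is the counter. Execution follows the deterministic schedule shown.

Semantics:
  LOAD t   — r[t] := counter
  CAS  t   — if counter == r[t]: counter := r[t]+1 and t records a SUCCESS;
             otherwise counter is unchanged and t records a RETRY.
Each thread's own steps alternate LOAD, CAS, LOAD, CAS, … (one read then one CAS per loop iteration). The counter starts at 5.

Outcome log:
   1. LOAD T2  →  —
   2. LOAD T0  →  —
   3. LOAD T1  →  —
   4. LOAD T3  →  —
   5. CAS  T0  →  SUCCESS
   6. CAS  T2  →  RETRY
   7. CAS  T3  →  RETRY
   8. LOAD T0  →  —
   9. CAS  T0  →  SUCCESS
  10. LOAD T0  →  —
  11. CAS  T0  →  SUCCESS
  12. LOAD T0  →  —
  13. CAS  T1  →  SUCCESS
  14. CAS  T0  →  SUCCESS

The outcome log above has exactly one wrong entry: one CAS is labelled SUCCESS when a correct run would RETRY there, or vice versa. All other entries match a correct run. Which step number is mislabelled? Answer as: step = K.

step = 13

Re-executing:
   1) LOAD T2:  M=5  r_T2=5
   2) LOAD T0:  M=5  r_T0=5
   3) LOAD T1:  M=5  r_T1=5
   4) LOAD T3:  M=5  r_T3=5
   5) CAS  T0:  M=6  r_T0=5 ✓
   6) CAS  T2:  M=6  r_T2=5 ✗
   7) CAS  T3:  M=6  r_T3=5 ✗
   8) LOAD T0:  M=6  r_T0=6
   9) CAS  T0:  M=7  r_T0=6 ✓
  10) LOAD T0:  M=7  r_T0=7
  11) CAS  T0:  M=8  r_T0=7 ✓
  12) LOAD T0:  M=8  r_T0=8
  13) CAS  T1:  M=8  r_T1=5 ✗
  14) CAS  T0:  M=9  r_T0=8 ✓
Mismatch at 13.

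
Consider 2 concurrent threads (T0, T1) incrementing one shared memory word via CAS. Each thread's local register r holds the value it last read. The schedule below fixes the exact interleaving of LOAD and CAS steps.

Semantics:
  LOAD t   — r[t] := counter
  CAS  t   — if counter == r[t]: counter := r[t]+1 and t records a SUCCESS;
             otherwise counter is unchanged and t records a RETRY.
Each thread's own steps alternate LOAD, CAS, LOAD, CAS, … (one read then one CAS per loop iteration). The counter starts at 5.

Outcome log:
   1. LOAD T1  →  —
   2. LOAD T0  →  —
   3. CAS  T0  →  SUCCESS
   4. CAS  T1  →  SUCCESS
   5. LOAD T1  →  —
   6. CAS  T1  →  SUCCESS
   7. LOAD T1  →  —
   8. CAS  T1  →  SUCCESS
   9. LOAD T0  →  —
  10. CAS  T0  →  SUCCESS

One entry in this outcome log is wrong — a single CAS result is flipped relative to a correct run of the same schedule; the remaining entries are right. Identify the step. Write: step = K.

step = 4

Reference trace:
T1 LOAD — after: cnt=5, r=5 — load
T0 LOAD — after: cnt=5, r=5 — load
T0 CAS — after: cnt=6, r=5 — ok
T1 CAS — after: cnt=6, r=5 — retry
T1 LOAD — after: cnt=6, r=6 — load
T1 CAS — after: cnt=7, r=6 — ok
T1 LOAD — after: cnt=7, r=7 — load
T1 CAS — after: cnt=8, r=7 — ok
T0 LOAD — after: cnt=8, r=8 — load
T0 CAS — after: cnt=9, r=8 — ok
Mismatch at 4.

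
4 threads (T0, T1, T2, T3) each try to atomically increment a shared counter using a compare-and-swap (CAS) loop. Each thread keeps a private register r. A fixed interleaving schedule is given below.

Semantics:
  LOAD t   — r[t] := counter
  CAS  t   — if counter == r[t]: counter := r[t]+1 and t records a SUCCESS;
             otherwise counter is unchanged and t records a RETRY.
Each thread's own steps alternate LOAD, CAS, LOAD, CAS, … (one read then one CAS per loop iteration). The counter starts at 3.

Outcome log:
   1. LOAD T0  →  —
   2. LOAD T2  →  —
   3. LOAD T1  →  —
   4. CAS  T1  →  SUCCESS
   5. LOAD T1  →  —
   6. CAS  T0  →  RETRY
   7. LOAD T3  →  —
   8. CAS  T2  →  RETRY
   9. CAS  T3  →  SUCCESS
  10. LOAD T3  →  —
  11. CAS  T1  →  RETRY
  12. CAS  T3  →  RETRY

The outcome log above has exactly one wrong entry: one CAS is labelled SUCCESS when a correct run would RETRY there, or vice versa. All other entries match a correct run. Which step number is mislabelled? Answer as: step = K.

step = 12

Reference trace:
1. LOAD T0 → mem=3 r[T0]=3 [LOAD]
2. LOAD T2 → mem=3 r[T2]=3 [LOAD]
3. LOAD T1 → mem=3 r[T1]=3 [LOAD]
4. CAS T1 → mem=4 r[T1]=3 [OK]
5. LOAD T1 → mem=4 r[T1]=4 [LOAD]
6. CAS T0 → mem=4 r[T0]=3 [RETRY]
7. LOAD T3 → mem=4 r[T3]=4 [LOAD]
8. CAS T2 → mem=4 r[T2]=3 [RETRY]
9. CAS T3 → mem=5 r[T3]=4 [OK]
10. LOAD T3 → mem=5 r[T3]=5 [LOAD]
11. CAS T1 → mem=5 r[T1]=4 [RETRY]
12. CAS T3 → mem=6 r[T3]=5 [OK]
Mismatch at 12.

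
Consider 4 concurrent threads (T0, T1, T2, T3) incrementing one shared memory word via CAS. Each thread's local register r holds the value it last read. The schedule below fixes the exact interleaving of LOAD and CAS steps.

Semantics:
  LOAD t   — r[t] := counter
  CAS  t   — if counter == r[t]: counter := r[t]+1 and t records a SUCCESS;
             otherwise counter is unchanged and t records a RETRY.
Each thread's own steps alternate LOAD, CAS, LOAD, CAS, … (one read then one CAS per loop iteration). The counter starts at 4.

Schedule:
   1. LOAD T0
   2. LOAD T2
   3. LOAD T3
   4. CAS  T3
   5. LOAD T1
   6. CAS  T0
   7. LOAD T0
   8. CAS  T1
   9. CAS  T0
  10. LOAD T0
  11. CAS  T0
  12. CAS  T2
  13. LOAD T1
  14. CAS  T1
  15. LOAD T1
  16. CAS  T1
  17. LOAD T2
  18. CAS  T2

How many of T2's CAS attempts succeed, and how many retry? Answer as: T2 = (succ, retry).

T2 = (1, 1)

   1) LOAD T0:  M=4  r_T0=4
   2) LOAD T2:  M=4  r_T2=4
   3) LOAD T3:  M=4  r_T3=4
   4) CAS  T3:  M=5  r_T3=4 ✓
   5) LOAD T1:  M=5  r_T1=5
   6) CAS  T0:  M=5  r_T0=4 ✗
   7) LOAD T0:  M=5  r_T0=5
   8) CAS  T1:  M=6  r_T1=5 ✓
   9) CAS  T0:  M=6  r_T0=5 ✗
  10) LOAD T0:  M=6  r_T0=6
  11) CAS  T0:  M=7  r_T0=6 ✓
  12) CAS  T2:  M=7  r_T2=4 ✗
  13) LOAD T1:  M=7  r_T1=7
  14) CAS  T1:  M=8  r_T1=7 ✓
  15) LOAD T1:  M=8  r_T1=8
  16) CAS  T1:  M=9  r_T1=8 ✓
  17) LOAD T2:  M=9  r_T2=9
  18) CAS  T2:  M=10  r_T2=9 ✓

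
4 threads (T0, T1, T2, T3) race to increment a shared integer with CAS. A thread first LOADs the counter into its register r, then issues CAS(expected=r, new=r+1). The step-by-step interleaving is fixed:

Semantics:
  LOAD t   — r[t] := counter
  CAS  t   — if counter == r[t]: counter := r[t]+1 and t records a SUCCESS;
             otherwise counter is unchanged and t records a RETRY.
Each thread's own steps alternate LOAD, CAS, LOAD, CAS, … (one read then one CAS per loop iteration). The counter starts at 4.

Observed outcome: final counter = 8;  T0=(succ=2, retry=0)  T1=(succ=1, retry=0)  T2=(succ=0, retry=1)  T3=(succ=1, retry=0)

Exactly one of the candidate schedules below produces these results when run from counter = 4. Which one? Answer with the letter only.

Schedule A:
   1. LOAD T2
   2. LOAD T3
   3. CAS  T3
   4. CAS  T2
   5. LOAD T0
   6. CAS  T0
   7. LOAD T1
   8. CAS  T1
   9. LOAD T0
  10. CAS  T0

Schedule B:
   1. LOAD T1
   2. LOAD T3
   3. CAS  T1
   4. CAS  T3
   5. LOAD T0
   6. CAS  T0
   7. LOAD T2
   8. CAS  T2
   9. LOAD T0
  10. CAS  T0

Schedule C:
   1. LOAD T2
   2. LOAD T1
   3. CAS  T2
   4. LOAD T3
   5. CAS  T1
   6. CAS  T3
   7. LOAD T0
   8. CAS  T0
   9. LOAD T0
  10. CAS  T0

Simulating candidate A:
step 1: T2 LOAD ⇒ load; ctr=4 reg=4
step 2: T3 LOAD ⇒ load; ctr=4 reg=4
step 3: T3 CAS ⇒ ok; ctr=5 reg=4
step 4: T2 CAS ⇒ retry; ctr=5 reg=4
step 5: T0 LOAD ⇒ load; ctr=5 reg=5
step 6: T0 CAS ⇒ ok; ctr=6 reg=5
step 7: T1 LOAD ⇒ load; ctr=6 reg=6
step 8: T1 CAS ⇒ ok; ctr=7 reg=6
step 9: T0 LOAD ⇒ load; ctr=7 reg=7
step 10: T0 CAS ⇒ ok; ctr=8 reg=7

A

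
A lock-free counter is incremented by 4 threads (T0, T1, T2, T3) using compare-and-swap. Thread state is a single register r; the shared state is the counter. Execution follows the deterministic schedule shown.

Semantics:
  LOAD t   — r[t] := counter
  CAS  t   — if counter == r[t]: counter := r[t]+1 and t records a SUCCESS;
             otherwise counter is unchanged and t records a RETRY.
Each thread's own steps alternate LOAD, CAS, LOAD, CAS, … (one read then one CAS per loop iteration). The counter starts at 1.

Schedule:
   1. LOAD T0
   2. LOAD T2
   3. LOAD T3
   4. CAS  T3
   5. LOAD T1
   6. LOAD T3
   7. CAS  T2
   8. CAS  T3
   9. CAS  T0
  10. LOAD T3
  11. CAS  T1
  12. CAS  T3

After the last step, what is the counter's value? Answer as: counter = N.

T0 LOAD — after: cnt=1, r=1 — load
T2 LOAD — after: cnt=1, r=1 — load
T3 LOAD — after: cnt=1, r=1 — load
T3 CAS — after: cnt=2, r=1 — ok
T1 LOAD — after: cnt=2, r=2 — load
T3 LOAD — after: cnt=2, r=2 — load
T2 CAS — after: cnt=2, r=1 — retry
T3 CAS — after: cnt=3, r=2 — ok
T0 CAS — after: cnt=3, r=1 — retry
T3 LOAD — after: cnt=3, r=3 — load
T1 CAS — after: cnt=3, r=2 — retry
T3 CAS — after: cnt=4, r=3 — ok

counter = 4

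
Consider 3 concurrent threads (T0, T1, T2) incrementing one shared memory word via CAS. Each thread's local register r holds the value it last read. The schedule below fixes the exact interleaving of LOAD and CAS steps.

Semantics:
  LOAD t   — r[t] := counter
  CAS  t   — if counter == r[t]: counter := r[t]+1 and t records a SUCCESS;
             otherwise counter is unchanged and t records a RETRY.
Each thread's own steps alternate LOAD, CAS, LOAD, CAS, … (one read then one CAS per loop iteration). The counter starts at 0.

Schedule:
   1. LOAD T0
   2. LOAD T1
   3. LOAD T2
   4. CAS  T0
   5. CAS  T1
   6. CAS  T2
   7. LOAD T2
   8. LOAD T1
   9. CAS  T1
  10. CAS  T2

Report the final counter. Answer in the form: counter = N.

   1) LOAD T0:  M=0  r_T0=0
   2) LOAD T1:  M=0  r_T1=0
   3) LOAD T2:  M=0  r_T2=0
   4) CAS  T0:  M=1  r_T0=0 ✓
   5) CAS  T1:  M=1  r_T1=0 ✗
   6) CAS  T2:  M=1  r_T2=0 ✗
   7) LOAD T2:  M=1  r_T2=1
   8) LOAD T1:  M=1  r_T1=1
   9) CAS  T1:  M=2  r_T1=1 ✓
  10) CAS  T2:  M=2  r_T2=1 ✗

counter = 2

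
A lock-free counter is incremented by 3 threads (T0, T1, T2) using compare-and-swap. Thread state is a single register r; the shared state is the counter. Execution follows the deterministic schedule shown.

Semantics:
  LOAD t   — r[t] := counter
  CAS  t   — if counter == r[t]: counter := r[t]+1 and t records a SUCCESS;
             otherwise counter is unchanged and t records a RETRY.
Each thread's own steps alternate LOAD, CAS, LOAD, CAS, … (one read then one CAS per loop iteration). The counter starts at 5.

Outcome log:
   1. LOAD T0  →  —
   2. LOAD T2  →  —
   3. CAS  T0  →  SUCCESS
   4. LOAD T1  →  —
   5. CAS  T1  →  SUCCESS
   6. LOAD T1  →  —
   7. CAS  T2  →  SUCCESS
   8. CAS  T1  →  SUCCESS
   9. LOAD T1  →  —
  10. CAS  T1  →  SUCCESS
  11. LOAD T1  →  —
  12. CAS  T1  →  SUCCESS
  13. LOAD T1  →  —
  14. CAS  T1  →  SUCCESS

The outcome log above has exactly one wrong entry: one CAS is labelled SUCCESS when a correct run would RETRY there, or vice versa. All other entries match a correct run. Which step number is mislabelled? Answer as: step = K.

Reference trace:
T0 LOAD — after: cnt=5, r=5 — load
T2 LOAD — after: cnt=5, r=5 — load
T0 CAS — after: cnt=6, r=5 — ok
T1 LOAD — after: cnt=6, r=6 — load
T1 CAS — after: cnt=7, r=6 — ok
T1 LOAD — after: cnt=7, r=7 — load
T2 CAS — after: cnt=7, r=5 — retry
T1 CAS — after: cnt=8, r=7 — ok
T1 LOAD — after: cnt=8, r=8 — load
T1 CAS — after: cnt=9, r=8 — ok
T1 LOAD — after: cnt=9, r=9 — load
T1 CAS — after: cnt=10, r=9 — ok
T1 LOAD — after: cnt=10, r=10 — load
T1 CAS — after: cnt=11, r=10 — ok
Flip is step 7.

step = 7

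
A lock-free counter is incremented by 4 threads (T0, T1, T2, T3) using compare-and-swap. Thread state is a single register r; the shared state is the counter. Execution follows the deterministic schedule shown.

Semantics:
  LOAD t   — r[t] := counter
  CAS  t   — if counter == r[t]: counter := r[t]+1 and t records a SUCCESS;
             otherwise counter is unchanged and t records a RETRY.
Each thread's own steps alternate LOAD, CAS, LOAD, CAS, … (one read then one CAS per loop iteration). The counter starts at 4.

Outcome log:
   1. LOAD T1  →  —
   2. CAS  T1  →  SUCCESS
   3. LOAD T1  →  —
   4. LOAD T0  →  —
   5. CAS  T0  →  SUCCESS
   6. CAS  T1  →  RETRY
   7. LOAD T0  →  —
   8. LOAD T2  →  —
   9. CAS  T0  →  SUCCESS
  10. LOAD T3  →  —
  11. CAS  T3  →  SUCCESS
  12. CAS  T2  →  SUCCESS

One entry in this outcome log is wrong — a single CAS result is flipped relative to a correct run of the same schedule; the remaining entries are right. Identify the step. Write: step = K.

step = 12

Re-executing:
1. LOAD T1 → mem=4 r[T1]=4 [LOAD]
2. CAS T1 → mem=5 r[T1]=4 [OK]
3. LOAD T1 → mem=5 r[T1]=5 [LOAD]
4. LOAD T0 → mem=5 r[T0]=5 [LOAD]
5. CAS T0 → mem=6 r[T0]=5 [OK]
6. CAS T1 → mem=6 r[T1]=5 [RETRY]
7. LOAD T0 → mem=6 r[T0]=6 [LOAD]
8. LOAD T2 → mem=6 r[T2]=6 [LOAD]
9. CAS T0 → mem=7 r[T0]=6 [OK]
10. LOAD T3 → mem=7 r[T3]=7 [LOAD]
11. CAS T3 → mem=8 r[T3]=7 [OK]
12. CAS T2 → mem=8 r[T2]=6 [RETRY]
Mismatch at 12.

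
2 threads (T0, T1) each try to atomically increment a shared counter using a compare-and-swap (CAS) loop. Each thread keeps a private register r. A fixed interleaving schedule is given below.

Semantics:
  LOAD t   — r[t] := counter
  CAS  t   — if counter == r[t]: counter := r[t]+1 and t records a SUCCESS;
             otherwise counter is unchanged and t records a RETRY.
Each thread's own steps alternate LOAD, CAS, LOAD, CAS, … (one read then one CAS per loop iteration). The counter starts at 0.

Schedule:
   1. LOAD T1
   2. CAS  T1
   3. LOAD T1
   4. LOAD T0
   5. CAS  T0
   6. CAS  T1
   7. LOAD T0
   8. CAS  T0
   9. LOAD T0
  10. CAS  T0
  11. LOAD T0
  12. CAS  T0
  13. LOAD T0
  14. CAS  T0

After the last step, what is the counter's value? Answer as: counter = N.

counter = 6

[1] T1.load  rd  (counter 0, T1.r 0)
[2] T1.cas  hit  (counter 1, T1.r 0)
[3] T1.load  rd  (counter 1, T1.r 1)
[4] T0.load  rd  (counter 1, T0.r 1)
[5] T0.cas  hit  (counter 2, T0.r 1)
[6] T1.cas  miss  (counter 2, T1.r 1)
[7] T0.load  rd  (counter 2, T0.r 2)
[8] T0.cas  hit  (counter 3, T0.r 2)
[9] T0.load  rd  (counter 3, T0.r 3)
[10] T0.cas  hit  (counter 4, T0.r 3)
[11] T0.load  rd  (counter 4, T0.r 4)
[12] T0.cas  hit  (counter 5, T0.r 4)
[13] T0.load  rd  (counter 5, T0.r 5)
[14] T0.cas  hit  (counter 6, T0.r 5)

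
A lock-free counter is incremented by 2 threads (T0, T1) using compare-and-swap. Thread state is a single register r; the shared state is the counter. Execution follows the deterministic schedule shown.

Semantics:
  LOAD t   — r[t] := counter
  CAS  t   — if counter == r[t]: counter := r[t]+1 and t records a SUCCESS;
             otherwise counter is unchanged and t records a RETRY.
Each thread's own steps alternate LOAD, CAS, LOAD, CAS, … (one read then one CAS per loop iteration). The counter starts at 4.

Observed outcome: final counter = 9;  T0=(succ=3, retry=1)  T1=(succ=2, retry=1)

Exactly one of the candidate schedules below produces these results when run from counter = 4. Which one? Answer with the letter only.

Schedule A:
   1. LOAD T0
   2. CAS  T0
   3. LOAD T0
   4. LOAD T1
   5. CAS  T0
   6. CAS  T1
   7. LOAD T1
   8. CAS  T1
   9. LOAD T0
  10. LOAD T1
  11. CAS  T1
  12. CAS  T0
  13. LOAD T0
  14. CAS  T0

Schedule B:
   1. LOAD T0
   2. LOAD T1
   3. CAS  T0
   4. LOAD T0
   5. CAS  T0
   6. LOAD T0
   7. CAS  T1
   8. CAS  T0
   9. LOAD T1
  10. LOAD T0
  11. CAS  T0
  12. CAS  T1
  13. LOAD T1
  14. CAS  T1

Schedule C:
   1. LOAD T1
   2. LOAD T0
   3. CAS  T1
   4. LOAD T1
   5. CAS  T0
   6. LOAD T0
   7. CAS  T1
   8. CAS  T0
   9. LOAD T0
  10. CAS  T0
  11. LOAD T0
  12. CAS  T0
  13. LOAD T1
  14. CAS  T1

A

Simulating candidate A:
#1 T0 reads 4
#2 T0 CAS(4→5) writes; counter now 5
#3 T0 reads 5
#4 T1 reads 5
#5 T0 CAS(5→6) writes; counter now 6
#6 T1 CAS(5→6) fails; counter now 6
#7 T1 reads 6
#8 T1 CAS(6→7) writes; counter now 7
#9 T0 reads 7
#10 T1 reads 7
#11 T1 CAS(7→8) writes; counter now 8
#12 T0 CAS(7→8) fails; counter now 8
#13 T0 reads 8
#14 T0 CAS(8→9) writes; counter now 9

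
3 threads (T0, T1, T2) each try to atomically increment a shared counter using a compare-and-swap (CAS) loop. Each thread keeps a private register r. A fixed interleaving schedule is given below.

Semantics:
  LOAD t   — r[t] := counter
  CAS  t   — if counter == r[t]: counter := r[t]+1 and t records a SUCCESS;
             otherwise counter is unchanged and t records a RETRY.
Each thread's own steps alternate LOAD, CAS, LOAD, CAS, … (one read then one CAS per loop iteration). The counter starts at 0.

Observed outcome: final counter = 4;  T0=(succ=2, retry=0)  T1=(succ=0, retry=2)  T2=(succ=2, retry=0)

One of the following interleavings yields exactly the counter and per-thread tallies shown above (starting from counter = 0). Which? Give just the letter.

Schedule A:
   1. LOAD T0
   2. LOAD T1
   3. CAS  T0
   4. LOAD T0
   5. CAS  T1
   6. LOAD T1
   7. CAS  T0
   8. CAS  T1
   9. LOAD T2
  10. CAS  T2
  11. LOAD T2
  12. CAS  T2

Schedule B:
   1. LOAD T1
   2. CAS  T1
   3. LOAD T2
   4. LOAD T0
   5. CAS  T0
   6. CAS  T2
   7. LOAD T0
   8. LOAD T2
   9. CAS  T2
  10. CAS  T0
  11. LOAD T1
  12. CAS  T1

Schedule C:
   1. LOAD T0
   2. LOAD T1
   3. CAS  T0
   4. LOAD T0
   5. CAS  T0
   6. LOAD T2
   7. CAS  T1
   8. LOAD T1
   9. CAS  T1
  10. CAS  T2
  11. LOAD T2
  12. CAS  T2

A

Run A:
step 1: T0 LOAD ⇒ load; ctr=0 reg=0
step 2: T1 LOAD ⇒ load; ctr=0 reg=0
step 3: T0 CAS ⇒ ok; ctr=1 reg=0
step 4: T0 LOAD ⇒ load; ctr=1 reg=1
step 5: T1 CAS ⇒ retry; ctr=1 reg=0
step 6: T1 LOAD ⇒ load; ctr=1 reg=1
step 7: T0 CAS ⇒ ok; ctr=2 reg=1
step 8: T1 CAS ⇒ retry; ctr=2 reg=1
step 9: T2 LOAD ⇒ load; ctr=2 reg=2
step 10: T2 CAS ⇒ ok; ctr=3 reg=2
step 11: T2 LOAD ⇒ load; ctr=3 reg=3
step 12: T2 CAS ⇒ ok; ctr=4 reg=3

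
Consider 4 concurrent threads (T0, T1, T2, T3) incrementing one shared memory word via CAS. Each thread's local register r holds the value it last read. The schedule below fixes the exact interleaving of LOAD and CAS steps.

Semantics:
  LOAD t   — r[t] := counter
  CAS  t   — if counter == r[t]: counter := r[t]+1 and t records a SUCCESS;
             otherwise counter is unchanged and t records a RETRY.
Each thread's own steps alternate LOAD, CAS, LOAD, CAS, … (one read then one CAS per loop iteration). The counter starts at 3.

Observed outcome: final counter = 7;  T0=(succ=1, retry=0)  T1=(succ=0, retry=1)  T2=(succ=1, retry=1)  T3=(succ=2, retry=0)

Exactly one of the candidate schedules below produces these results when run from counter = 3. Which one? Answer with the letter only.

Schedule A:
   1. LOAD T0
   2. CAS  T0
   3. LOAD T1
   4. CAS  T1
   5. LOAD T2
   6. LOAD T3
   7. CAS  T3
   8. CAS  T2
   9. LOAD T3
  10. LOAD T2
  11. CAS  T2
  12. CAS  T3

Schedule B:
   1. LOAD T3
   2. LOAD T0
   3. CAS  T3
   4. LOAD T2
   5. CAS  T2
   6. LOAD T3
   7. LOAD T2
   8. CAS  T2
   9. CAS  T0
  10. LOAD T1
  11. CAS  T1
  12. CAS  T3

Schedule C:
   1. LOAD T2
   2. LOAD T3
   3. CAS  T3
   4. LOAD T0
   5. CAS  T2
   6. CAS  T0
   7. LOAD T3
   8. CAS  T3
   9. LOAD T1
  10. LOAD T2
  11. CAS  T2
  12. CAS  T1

Tracing schedule C:
1. LOAD T2 → mem=3 r[T2]=3 [LOAD]
2. LOAD T3 → mem=3 r[T3]=3 [LOAD]
3. CAS T3 → mem=4 r[T3]=3 [OK]
4. LOAD T0 → mem=4 r[T0]=4 [LOAD]
5. CAS T2 → mem=4 r[T2]=3 [RETRY]
6. CAS T0 → mem=5 r[T0]=4 [OK]
7. LOAD T3 → mem=5 r[T3]=5 [LOAD]
8. CAS T3 → mem=6 r[T3]=5 [OK]
9. LOAD T1 → mem=6 r[T1]=6 [LOAD]
10. LOAD T2 → mem=6 r[T2]=6 [LOAD]
11. CAS T2 → mem=7 r[T2]=6 [OK]
12. CAS T1 → mem=7 r[T1]=6 [RETRY]

C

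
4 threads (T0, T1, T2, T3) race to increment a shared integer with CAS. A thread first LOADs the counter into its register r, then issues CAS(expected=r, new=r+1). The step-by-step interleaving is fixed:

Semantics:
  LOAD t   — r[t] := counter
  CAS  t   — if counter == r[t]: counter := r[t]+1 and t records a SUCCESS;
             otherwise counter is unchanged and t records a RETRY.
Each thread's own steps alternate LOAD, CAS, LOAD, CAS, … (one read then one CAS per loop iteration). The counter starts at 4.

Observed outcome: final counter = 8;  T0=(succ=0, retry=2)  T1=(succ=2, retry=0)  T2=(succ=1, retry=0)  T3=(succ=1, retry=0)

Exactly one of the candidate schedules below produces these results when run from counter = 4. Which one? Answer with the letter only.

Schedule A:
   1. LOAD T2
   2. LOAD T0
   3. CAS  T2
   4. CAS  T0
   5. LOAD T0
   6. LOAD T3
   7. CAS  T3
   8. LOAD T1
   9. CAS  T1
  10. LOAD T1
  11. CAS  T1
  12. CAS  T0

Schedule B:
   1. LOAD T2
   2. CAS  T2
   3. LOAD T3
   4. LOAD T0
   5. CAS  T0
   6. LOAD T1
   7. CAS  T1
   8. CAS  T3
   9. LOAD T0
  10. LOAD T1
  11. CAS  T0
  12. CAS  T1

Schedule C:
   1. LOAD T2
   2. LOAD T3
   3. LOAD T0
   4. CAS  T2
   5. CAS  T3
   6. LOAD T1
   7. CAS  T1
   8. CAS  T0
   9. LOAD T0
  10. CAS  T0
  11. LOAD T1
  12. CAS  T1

A

Tracing schedule A:
step 1: T2 LOAD ⇒ load; ctr=4 reg=4
step 2: T0 LOAD ⇒ load; ctr=4 reg=4
step 3: T2 CAS ⇒ ok; ctr=5 reg=4
step 4: T0 CAS ⇒ retry; ctr=5 reg=4
step 5: T0 LOAD ⇒ load; ctr=5 reg=5
step 6: T3 LOAD ⇒ load; ctr=5 reg=5
step 7: T3 CAS ⇒ ok; ctr=6 reg=5
step 8: T1 LOAD ⇒ load; ctr=6 reg=6
step 9: T1 CAS ⇒ ok; ctr=7 reg=6
step 10: T1 LOAD ⇒ load; ctr=7 reg=7
step 11: T1 CAS ⇒ ok; ctr=8 reg=7
step 12: T0 CAS ⇒ retry; ctr=8 reg=5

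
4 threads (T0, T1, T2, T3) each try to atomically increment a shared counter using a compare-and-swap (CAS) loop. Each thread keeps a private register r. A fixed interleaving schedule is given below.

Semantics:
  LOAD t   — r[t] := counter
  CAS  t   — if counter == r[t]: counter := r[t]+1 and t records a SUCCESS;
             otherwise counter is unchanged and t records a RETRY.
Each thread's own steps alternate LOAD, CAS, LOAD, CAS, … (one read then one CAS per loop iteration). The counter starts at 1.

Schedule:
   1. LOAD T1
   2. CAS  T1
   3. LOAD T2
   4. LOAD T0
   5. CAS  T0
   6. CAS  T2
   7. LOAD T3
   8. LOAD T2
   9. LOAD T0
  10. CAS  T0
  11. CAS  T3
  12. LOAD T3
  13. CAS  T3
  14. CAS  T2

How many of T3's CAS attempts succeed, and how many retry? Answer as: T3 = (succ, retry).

T3 = (1, 1)

1. LOAD T1 → mem=1 r[T1]=1 [LOAD]
2. CAS T1 → mem=2 r[T1]=1 [OK]
3. LOAD T2 → mem=2 r[T2]=2 [LOAD]
4. LOAD T0 → mem=2 r[T0]=2 [LOAD]
5. CAS T0 → mem=3 r[T0]=2 [OK]
6. CAS T2 → mem=3 r[T2]=2 [RETRY]
7. LOAD T3 → mem=3 r[T3]=3 [LOAD]
8. LOAD T2 → mem=3 r[T2]=3 [LOAD]
9. LOAD T0 → mem=3 r[T0]=3 [LOAD]
10. CAS T0 → mem=4 r[T0]=3 [OK]
11. CAS T3 → mem=4 r[T3]=3 [RETRY]
12. LOAD T3 → mem=4 r[T3]=4 [LOAD]
13. CAS T3 → mem=5 r[T3]=4 [OK]
14. CAS T2 → mem=5 r[T2]=3 [RETRY]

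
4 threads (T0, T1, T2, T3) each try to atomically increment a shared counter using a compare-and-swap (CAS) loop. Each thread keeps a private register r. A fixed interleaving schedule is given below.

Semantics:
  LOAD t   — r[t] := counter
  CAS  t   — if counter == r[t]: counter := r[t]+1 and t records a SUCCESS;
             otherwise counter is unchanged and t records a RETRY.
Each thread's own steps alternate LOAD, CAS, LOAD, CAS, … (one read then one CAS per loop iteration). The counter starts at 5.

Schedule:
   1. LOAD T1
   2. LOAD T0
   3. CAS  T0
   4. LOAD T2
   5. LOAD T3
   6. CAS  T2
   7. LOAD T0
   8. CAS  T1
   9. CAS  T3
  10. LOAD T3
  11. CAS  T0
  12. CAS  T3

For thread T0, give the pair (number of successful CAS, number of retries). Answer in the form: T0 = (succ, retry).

1. LOAD T1 → mem=5 r[T1]=5 [LOAD]
2. LOAD T0 → mem=5 r[T0]=5 [LOAD]
3. CAS T0 → mem=6 r[T0]=5 [OK]
4. LOAD T2 → mem=6 r[T2]=6 [LOAD]
5. LOAD T3 → mem=6 r[T3]=6 [LOAD]
6. CAS T2 → mem=7 r[T2]=6 [OK]
7. LOAD T0 → mem=7 r[T0]=7 [LOAD]
8. CAS T1 → mem=7 r[T1]=5 [RETRY]
9. CAS T3 → mem=7 r[T3]=6 [RETRY]
10. LOAD T3 → mem=7 r[T3]=7 [LOAD]
11. CAS T0 → mem=8 r[T0]=7 [OK]
12. CAS T3 → mem=8 r[T3]=7 [RETRY]

T0 = (2, 0)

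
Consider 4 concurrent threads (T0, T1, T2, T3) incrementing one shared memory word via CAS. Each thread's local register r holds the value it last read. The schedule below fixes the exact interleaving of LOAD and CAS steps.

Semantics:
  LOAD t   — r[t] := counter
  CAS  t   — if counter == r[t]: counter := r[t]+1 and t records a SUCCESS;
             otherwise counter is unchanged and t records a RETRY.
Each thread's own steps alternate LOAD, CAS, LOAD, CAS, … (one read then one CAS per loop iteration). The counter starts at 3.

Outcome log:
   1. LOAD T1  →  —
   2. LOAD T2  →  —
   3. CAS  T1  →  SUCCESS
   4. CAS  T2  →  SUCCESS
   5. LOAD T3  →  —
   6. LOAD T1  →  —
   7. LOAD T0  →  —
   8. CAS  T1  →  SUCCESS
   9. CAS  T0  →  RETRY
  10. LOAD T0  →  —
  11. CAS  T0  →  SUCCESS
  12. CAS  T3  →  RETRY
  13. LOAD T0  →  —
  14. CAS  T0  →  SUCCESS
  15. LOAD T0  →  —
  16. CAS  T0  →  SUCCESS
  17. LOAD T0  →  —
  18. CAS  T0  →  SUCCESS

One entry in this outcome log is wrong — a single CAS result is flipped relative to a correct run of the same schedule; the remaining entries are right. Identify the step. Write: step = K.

step = 4

Re-executing:
[1] T1.load  rd  (counter 3, T1.r 3)
[2] T2.load  rd  (counter 3, T2.r 3)
[3] T1.cas  hit  (counter 4, T1.r 3)
[4] T2.cas  miss  (counter 4, T2.r 3)
[5] T3.load  rd  (counter 4, T3.r 4)
[6] T1.load  rd  (counter 4, T1.r 4)
[7] T0.load  rd  (counter 4, T0.r 4)
[8] T1.cas  hit  (counter 5, T1.r 4)
[9] T0.cas  miss  (counter 5, T0.r 4)
[10] T0.load  rd  (counter 5, T0.r 5)
[11] T0.cas  hit  (counter 6, T0.r 5)
[12] T3.cas  miss  (counter 6, T3.r 4)
[13] T0.load  rd  (counter 6, T0.r 6)
[14] T0.cas  hit  (counter 7, T0.r 6)
[15] T0.load  rd  (counter 7, T0.r 7)
[16] T0.cas  hit  (counter 8, T0.r 7)
[17] T0.load  rd  (counter 8, T0.r 8)
[18] T0.cas  hit  (counter 9, T0.r 8)
Flip is step 4.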